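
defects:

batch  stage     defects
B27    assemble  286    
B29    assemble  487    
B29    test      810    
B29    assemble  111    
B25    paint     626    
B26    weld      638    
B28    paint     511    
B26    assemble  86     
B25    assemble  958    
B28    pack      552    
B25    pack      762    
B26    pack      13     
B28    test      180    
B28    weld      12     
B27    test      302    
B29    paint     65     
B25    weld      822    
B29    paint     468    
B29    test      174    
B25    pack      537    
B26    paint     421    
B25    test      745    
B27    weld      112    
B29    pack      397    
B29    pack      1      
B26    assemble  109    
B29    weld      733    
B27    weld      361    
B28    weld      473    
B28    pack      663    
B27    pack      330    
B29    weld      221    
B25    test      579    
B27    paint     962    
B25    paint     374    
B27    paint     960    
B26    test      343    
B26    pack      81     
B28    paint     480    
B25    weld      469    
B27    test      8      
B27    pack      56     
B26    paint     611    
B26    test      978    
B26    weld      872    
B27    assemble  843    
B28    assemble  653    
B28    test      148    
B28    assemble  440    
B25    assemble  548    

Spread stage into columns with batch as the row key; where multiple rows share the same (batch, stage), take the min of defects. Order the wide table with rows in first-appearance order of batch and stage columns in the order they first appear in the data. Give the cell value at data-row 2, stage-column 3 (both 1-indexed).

65

With rows in first-appearance order of batch, row 2 is batch=B29. stage columns in first-appearance order: assemble, test, paint, weld, pack; column 3 is paint.
Long rows with batch=B29, stage=paint: min(65, 468) = 65.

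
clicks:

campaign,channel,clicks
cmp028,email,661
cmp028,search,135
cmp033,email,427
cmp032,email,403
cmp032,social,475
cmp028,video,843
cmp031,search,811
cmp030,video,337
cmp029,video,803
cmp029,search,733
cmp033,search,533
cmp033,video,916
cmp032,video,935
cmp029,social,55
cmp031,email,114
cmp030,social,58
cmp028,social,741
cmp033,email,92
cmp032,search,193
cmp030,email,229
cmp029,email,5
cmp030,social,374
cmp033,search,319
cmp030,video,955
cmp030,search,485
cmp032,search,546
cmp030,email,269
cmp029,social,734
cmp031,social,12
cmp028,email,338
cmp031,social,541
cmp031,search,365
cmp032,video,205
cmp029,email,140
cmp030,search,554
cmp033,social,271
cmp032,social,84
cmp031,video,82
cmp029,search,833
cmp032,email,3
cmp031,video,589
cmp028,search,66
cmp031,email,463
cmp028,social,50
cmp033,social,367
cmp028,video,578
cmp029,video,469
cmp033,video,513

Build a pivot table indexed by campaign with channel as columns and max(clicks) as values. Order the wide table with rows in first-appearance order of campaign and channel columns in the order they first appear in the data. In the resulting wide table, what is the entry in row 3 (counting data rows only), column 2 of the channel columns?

With rows in first-appearance order of campaign, row 3 is campaign=cmp032. channel columns in first-appearance order: email, search, social, video; column 2 is search.
Long rows with campaign=cmp032, channel=search: max(193, 546) = 546.

546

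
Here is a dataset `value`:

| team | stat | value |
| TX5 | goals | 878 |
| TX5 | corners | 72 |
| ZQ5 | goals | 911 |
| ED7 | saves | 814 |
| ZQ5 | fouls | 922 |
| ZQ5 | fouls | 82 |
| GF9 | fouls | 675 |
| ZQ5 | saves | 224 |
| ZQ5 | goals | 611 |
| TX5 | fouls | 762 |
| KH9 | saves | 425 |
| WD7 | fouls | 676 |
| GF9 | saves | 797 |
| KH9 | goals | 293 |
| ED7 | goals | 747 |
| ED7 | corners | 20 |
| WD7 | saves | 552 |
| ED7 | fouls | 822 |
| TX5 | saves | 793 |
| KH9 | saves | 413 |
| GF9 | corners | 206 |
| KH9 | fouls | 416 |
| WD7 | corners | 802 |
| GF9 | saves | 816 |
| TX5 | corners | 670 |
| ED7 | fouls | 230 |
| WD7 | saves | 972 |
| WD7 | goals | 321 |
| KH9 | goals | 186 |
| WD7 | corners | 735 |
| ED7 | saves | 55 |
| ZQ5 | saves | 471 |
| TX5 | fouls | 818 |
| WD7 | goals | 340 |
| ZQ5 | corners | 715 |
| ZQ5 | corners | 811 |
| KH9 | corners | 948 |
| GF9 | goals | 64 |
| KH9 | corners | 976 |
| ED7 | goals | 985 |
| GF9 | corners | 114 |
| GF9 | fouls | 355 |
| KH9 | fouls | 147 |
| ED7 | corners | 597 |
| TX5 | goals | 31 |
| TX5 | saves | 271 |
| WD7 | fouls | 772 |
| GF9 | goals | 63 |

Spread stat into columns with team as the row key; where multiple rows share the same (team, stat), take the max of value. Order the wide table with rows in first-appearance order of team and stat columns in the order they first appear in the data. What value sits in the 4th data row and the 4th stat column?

With rows in first-appearance order of team, row 4 is team=GF9. stat columns in first-appearance order: goals, corners, saves, fouls; column 4 is fouls.
Long rows with team=GF9, stat=fouls: max(675, 355) = 675.

675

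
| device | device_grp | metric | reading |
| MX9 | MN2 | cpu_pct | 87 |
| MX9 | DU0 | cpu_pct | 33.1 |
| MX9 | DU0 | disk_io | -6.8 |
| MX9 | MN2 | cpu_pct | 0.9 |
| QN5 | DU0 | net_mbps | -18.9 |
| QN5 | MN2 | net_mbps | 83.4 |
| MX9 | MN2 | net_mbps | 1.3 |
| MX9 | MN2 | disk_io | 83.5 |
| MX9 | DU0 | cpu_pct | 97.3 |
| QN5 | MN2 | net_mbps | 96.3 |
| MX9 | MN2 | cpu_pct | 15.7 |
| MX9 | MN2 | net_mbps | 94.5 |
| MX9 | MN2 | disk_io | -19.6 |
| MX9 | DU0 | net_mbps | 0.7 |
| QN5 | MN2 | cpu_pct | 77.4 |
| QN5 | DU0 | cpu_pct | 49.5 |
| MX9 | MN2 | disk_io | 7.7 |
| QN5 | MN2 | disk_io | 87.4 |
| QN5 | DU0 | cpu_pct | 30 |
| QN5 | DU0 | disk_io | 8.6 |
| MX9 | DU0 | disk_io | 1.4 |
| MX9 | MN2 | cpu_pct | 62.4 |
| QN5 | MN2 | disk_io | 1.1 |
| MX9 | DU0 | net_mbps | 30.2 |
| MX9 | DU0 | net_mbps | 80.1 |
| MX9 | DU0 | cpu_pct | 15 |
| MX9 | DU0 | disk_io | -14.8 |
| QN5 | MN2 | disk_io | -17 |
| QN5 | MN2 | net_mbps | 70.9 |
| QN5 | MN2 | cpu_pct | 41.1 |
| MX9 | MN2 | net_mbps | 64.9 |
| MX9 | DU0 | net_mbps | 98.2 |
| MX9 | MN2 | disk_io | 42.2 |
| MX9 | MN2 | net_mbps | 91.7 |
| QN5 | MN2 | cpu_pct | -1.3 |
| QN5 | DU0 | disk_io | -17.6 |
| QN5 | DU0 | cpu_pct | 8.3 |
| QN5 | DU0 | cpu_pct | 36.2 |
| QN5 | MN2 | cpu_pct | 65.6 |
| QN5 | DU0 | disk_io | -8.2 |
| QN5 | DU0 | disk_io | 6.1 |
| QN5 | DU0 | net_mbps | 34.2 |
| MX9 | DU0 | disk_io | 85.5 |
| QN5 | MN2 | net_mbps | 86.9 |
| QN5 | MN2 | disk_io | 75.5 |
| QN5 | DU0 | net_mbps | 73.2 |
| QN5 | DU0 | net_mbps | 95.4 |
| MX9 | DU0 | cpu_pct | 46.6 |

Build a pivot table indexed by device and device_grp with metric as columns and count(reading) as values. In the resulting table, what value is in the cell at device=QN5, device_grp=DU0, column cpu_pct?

Rows with device=QN5, device_grp=DU0 and metric=cpu_pct: reading values are 49.5, 30, 8.3, 36.2.
4 rows match — count = 4.

4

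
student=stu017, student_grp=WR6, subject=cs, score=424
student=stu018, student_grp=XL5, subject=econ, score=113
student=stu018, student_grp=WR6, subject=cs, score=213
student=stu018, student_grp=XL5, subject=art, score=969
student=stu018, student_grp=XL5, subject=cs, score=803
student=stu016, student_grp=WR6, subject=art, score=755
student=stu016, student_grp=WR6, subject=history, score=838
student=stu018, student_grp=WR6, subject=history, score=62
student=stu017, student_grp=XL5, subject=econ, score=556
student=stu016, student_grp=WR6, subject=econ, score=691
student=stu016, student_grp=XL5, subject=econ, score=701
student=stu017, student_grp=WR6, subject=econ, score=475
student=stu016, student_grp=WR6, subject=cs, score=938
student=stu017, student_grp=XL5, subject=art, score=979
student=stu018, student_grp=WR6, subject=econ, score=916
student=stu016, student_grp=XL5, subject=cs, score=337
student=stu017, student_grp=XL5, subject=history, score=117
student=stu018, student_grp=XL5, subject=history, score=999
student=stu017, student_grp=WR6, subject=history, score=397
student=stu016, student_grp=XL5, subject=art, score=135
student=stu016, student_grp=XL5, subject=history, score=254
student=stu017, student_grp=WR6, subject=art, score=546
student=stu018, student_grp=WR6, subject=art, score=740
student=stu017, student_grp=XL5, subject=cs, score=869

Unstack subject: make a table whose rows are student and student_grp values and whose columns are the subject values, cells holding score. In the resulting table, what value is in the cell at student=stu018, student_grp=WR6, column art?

740

Wide layout: rows indexed by student and student_grp, columns are the 4 distinct subject values (cs, econ, art, history).
Cell (student=stu018, student_grp=WR6, subject=art) draws from the long row where student=stu018, student_grp=WR6 and subject=art, which has score=740.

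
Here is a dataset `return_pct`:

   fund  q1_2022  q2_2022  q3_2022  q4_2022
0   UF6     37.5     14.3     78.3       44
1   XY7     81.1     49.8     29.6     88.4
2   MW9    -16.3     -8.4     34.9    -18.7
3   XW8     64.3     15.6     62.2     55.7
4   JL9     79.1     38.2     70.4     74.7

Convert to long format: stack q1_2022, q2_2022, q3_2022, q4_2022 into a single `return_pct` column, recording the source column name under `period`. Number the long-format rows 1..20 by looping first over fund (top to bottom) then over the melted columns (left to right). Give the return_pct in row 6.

20 rows total (5 × 4). Row 6: index ⌊(6-1)/4⌋ = 1 into fund → XY7; (6-1) mod 4 = 1 into the melted columns → q2_2022.
So row 6 is (XY7, q2_2022, 49.8); return_pct = 49.8.

49.8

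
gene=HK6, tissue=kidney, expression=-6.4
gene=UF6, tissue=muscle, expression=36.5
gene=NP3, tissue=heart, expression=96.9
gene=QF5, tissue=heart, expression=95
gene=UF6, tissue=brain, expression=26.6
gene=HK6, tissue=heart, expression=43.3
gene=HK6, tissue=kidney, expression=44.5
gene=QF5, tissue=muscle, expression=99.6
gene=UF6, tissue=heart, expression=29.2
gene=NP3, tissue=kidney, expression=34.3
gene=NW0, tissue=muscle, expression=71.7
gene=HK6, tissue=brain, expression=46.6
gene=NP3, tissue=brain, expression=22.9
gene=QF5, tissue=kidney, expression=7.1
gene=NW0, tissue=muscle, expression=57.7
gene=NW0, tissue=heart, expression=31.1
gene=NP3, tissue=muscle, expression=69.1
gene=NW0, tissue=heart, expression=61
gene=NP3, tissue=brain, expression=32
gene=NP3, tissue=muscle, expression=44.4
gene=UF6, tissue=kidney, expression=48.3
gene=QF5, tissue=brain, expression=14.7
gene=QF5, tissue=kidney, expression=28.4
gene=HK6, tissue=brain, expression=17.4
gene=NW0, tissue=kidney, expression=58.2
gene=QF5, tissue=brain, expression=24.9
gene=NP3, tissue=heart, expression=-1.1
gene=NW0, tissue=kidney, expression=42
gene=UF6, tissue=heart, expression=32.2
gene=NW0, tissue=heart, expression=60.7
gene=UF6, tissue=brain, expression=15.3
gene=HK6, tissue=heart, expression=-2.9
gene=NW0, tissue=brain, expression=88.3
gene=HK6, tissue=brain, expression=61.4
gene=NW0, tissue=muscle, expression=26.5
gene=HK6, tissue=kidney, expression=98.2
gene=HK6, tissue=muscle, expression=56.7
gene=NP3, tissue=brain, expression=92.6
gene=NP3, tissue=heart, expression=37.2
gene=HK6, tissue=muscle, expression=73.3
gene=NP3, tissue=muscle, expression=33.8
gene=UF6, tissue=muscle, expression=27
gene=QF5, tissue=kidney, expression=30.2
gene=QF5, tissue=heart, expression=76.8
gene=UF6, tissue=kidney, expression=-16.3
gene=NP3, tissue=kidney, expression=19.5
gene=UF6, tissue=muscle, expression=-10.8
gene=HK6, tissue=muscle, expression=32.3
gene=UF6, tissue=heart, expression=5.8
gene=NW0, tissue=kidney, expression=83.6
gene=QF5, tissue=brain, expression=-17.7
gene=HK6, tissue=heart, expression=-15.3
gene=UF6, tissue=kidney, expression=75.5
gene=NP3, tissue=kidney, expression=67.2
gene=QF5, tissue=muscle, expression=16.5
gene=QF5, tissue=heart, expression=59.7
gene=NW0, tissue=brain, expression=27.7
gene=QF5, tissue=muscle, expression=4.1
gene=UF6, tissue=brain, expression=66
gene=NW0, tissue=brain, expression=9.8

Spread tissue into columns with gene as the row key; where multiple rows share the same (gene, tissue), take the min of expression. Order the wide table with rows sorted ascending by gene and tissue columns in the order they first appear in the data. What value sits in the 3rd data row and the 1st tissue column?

42

With rows sorted ascending by gene, row 3 is gene=NW0. tissue columns in first-appearance order: kidney, muscle, heart, brain; column 1 is kidney.
Long rows with gene=NW0, tissue=kidney: min(58.2, 42, 83.6) = 42.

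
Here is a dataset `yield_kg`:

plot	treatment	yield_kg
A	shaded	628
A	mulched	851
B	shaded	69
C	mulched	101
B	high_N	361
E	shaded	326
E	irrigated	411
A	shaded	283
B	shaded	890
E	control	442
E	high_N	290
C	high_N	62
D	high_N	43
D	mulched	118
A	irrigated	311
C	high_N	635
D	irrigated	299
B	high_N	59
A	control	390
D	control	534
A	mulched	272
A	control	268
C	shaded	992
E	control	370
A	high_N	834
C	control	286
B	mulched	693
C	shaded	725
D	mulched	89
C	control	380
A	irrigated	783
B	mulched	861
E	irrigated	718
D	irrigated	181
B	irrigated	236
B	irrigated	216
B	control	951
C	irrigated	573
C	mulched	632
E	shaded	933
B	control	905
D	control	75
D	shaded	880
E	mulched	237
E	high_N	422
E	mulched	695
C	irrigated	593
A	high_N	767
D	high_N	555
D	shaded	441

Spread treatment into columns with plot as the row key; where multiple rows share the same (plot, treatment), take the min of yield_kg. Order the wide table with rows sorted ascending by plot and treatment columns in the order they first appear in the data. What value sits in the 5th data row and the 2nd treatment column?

With rows sorted ascending by plot, row 5 is plot=E. treatment columns in first-appearance order: shaded, mulched, high_N, irrigated, control; column 2 is mulched.
Long rows with plot=E, treatment=mulched: min(237, 695) = 237.

237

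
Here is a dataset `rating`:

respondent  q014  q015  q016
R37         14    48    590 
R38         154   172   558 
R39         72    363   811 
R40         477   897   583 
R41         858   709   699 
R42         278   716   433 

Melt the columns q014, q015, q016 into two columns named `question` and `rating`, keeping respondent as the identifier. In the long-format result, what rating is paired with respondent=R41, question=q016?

Unpivoting turns each (respondent, wide-column) pair into one long row.
The wide cell at row R41, column q016 holds 699, so the long row (R41, q016) has rating=699.

699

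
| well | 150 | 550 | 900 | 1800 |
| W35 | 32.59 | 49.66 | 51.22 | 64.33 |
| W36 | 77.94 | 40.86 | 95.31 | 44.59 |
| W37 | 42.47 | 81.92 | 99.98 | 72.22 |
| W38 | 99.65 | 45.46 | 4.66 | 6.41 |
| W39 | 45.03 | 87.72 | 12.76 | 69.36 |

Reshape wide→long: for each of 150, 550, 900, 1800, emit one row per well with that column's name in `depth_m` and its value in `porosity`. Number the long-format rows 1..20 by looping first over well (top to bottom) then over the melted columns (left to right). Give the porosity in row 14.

45.46

20 rows total (5 × 4). Row 14: index ⌊(14-1)/4⌋ = 3 into well → W38; (14-1) mod 4 = 1 into the melted columns → 550.
So row 14 is (W38, 550, 45.46); porosity = 45.46.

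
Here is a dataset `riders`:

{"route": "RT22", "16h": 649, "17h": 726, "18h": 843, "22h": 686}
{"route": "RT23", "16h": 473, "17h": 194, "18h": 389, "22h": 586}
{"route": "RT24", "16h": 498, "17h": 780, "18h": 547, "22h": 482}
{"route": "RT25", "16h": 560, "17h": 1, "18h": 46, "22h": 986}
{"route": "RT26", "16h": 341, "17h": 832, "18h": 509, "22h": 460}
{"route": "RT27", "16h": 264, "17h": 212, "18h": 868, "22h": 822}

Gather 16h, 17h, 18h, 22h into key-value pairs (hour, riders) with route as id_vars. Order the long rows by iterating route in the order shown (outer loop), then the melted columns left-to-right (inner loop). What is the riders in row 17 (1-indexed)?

24 rows total (6 × 4). Row 17: index ⌊(17-1)/4⌋ = 4 into route → RT26; (17-1) mod 4 = 0 into the melted columns → 16h.
So row 17 is (RT26, 16h, 341); riders = 341.

341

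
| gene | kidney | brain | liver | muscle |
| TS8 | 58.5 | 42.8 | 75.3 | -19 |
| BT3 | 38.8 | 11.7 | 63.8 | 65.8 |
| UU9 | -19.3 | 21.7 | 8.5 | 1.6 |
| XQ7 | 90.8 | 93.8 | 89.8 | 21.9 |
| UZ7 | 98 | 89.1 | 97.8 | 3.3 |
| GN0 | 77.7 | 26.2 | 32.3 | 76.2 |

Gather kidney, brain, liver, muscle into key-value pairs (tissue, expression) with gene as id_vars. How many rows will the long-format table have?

6 gene values × 4 melted columns = 24 rows.

24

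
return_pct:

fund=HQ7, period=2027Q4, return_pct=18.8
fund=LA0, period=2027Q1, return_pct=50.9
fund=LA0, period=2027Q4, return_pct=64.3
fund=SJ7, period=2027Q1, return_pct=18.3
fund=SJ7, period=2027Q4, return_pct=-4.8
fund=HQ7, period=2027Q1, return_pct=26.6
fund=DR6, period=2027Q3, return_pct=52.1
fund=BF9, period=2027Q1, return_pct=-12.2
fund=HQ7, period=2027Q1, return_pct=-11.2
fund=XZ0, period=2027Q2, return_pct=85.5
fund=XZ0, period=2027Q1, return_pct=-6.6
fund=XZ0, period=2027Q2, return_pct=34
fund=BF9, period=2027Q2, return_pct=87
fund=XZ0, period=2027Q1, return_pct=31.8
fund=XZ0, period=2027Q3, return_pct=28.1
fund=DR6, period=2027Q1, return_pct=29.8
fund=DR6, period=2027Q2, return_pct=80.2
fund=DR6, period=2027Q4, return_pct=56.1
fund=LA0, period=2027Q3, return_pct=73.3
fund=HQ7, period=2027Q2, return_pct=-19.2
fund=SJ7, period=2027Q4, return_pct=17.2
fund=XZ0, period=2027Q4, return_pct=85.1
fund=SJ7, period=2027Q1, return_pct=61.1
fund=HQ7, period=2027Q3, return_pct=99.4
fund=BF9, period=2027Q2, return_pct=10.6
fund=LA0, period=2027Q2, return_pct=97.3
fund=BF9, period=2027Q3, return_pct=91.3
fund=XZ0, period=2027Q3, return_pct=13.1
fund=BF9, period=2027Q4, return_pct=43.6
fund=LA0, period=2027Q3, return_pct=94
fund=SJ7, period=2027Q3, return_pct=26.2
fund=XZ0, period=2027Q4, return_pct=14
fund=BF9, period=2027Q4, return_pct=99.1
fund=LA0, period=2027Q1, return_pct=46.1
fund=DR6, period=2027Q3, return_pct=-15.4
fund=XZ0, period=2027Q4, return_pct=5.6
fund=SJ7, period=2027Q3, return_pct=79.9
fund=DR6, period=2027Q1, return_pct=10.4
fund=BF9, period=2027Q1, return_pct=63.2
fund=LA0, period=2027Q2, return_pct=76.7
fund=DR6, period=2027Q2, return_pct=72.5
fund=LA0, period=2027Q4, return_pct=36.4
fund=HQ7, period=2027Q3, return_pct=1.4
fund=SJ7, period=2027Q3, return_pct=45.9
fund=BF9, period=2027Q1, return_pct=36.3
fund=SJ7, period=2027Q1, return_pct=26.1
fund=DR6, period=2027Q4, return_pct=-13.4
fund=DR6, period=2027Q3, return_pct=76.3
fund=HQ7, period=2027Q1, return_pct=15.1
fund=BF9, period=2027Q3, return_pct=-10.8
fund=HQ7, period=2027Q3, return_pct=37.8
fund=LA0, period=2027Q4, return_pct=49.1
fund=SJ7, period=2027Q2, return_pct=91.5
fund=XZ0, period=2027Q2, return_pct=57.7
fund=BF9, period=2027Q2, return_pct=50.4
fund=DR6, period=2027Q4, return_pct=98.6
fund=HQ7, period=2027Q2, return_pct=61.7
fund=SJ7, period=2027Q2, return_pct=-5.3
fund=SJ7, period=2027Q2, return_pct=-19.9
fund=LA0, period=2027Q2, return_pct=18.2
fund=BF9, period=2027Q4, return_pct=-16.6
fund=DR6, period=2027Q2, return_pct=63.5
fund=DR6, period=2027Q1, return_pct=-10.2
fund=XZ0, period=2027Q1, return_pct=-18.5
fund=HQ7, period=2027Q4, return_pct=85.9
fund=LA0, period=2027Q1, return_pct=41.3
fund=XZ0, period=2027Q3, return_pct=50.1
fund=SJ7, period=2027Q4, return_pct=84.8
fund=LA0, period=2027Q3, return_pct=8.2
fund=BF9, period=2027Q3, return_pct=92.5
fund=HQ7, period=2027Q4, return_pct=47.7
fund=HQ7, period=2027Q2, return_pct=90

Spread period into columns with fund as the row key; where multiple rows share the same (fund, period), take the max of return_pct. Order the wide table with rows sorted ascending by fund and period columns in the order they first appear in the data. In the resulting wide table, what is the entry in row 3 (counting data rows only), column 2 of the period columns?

With rows sorted ascending by fund, row 3 is fund=HQ7. period columns in first-appearance order: 2027Q4, 2027Q1, 2027Q3, 2027Q2; column 2 is 2027Q1.
Long rows with fund=HQ7, period=2027Q1: max(26.6, -11.2, 15.1) = 26.6.

26.6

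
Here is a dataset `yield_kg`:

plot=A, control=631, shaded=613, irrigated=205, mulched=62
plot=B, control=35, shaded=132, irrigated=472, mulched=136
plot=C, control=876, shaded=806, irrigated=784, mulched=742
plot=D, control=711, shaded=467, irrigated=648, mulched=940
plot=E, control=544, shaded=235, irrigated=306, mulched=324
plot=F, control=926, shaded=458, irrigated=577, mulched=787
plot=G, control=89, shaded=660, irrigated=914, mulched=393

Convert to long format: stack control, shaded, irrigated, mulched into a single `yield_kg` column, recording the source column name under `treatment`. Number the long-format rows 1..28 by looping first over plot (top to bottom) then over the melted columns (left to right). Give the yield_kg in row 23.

577

28 rows total (7 × 4). Row 23: index ⌊(23-1)/4⌋ = 5 into plot → F; (23-1) mod 4 = 2 into the melted columns → irrigated.
So row 23 is (F, irrigated, 577); yield_kg = 577.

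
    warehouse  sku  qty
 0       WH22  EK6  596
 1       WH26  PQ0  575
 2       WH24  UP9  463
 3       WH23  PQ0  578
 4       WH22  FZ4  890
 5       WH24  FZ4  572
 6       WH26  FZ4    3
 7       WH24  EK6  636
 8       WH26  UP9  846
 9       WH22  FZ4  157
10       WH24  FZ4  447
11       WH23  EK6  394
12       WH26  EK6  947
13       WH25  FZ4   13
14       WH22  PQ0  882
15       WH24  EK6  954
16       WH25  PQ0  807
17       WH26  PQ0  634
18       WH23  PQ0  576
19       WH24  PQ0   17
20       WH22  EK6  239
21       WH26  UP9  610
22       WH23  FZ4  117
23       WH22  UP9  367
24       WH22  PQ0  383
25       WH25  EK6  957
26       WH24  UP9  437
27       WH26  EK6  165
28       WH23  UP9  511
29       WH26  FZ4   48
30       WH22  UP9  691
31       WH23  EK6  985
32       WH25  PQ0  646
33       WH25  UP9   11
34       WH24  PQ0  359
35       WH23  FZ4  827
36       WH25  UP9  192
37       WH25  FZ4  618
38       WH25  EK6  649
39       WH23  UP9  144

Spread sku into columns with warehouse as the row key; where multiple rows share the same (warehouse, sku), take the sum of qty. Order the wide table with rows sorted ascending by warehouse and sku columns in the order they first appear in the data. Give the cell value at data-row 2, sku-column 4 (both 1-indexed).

With rows sorted ascending by warehouse, row 2 is warehouse=WH23. sku columns in first-appearance order: EK6, PQ0, UP9, FZ4; column 4 is FZ4.
Long rows with warehouse=WH23, sku=FZ4: 117 + 827 = 944.

944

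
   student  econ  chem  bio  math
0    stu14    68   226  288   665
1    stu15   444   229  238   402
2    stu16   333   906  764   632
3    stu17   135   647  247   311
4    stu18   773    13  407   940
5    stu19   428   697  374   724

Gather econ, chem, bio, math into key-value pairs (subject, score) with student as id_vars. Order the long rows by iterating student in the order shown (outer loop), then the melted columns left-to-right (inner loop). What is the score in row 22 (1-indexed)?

697

24 rows total (6 × 4). Row 22: index ⌊(22-1)/4⌋ = 5 into student → stu19; (22-1) mod 4 = 1 into the melted columns → chem.
So row 22 is (stu19, chem, 697); score = 697.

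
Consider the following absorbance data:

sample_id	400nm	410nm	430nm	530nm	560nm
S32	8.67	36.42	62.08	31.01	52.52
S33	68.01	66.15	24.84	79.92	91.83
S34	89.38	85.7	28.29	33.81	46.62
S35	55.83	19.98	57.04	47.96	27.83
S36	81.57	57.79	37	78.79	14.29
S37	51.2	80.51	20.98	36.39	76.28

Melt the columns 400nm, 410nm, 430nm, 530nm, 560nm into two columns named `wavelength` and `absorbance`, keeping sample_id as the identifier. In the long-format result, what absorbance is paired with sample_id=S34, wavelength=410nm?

85.7

Unpivoting turns each (sample_id, wide-column) pair into one long row.
The wide cell at row S34, column 410nm holds 85.7, so the long row (S34, 410nm) has absorbance=85.7.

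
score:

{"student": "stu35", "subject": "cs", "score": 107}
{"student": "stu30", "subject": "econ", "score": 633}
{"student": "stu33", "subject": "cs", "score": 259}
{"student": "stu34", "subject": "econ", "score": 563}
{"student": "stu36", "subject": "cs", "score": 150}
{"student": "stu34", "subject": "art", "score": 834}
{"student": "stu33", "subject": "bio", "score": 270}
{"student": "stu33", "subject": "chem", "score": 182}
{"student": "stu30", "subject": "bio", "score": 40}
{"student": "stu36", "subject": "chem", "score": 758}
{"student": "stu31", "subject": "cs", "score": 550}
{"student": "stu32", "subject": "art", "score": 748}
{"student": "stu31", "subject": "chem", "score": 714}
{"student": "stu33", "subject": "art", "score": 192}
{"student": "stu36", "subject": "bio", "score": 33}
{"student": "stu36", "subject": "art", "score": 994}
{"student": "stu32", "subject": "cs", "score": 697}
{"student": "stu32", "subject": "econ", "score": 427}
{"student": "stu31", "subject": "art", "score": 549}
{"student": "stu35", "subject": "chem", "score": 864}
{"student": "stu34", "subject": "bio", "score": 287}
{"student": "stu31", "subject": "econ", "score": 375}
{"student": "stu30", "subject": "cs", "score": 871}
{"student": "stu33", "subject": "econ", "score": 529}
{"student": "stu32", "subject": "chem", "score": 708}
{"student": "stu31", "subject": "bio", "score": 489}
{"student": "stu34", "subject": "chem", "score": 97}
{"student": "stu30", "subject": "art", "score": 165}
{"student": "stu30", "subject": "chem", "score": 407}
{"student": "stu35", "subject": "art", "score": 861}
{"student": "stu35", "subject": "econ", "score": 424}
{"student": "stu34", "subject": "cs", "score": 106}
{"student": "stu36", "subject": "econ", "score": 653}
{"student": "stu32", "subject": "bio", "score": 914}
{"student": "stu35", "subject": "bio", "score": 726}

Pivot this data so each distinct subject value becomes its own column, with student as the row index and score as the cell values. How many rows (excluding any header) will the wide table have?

7

7 distinct student values → 7 rows.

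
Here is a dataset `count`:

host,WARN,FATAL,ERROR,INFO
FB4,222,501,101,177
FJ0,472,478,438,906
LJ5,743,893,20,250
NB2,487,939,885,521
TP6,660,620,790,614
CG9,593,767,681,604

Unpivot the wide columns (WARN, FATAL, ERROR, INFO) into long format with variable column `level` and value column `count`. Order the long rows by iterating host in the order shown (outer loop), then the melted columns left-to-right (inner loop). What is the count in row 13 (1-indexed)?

24 rows total (6 × 4). Row 13: index ⌊(13-1)/4⌋ = 3 into host → NB2; (13-1) mod 4 = 0 into the melted columns → WARN.
So row 13 is (NB2, WARN, 487); count = 487.

487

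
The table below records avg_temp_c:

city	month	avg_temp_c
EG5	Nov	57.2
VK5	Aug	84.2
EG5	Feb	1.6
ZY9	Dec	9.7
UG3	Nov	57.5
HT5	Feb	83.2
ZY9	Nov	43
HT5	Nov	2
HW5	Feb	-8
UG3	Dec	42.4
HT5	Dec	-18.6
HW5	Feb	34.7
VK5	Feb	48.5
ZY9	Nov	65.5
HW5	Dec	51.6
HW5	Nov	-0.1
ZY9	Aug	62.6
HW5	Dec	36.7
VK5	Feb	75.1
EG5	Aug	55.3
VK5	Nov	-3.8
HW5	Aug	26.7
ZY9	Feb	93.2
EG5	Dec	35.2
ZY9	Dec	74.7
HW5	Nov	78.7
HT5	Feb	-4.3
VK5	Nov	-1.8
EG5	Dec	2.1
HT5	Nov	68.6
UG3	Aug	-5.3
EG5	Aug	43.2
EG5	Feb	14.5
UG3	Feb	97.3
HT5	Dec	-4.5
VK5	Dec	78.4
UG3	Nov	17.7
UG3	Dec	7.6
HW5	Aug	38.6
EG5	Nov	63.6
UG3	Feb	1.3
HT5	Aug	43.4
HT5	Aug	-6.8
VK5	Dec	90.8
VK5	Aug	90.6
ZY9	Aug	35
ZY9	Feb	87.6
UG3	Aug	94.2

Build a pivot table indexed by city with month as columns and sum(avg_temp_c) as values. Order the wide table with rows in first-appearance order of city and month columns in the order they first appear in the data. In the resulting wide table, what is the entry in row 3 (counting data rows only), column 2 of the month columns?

With rows in first-appearance order of city, row 3 is city=ZY9. month columns in first-appearance order: Nov, Aug, Feb, Dec; column 2 is Aug.
Long rows with city=ZY9, month=Aug: 62.6 + 35 = 97.6.

97.6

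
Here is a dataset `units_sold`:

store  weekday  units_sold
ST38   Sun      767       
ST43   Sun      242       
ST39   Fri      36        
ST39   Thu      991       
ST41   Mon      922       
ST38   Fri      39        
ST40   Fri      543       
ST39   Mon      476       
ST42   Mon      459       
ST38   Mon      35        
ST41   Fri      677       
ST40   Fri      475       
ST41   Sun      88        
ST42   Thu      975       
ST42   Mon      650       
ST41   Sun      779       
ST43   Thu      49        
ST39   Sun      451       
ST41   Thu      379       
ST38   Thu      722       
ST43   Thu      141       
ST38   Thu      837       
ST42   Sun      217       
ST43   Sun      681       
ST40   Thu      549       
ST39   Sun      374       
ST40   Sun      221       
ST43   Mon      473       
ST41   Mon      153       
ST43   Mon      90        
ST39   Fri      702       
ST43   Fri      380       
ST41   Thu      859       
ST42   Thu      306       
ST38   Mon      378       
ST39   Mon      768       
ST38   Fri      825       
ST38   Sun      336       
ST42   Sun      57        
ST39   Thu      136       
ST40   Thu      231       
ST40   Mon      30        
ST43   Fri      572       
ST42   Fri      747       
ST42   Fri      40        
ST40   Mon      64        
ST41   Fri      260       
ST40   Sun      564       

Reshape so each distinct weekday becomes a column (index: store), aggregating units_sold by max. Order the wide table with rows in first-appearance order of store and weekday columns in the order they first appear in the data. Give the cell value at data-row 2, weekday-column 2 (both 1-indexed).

572

With rows in first-appearance order of store, row 2 is store=ST43. weekday columns in first-appearance order: Sun, Fri, Thu, Mon; column 2 is Fri.
Long rows with store=ST43, weekday=Fri: max(380, 572) = 572.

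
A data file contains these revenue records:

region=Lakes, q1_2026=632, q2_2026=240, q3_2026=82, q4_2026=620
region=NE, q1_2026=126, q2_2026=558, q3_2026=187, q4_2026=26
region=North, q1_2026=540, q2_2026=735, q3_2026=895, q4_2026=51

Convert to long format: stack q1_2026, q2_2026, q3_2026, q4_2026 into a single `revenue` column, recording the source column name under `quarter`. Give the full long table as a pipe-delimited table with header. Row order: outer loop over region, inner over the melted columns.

| region | quarter | revenue |
| Lakes | q1_2026 | 632 |
| Lakes | q2_2026 | 240 |
| Lakes | q3_2026 | 82 |
| Lakes | q4_2026 | 620 |
| NE | q1_2026 | 126 |
| NE | q2_2026 | 558 |
| NE | q3_2026 | 187 |
| NE | q4_2026 | 26 |
| North | q1_2026 | 540 |
| North | q2_2026 | 735 |
| North | q3_2026 | 895 |
| North | q4_2026 | 51 |

Each (region, column) pair becomes one row: 3 × 4 = 12 rows.
For example, (Lakes, q1_2026) → revenue=632.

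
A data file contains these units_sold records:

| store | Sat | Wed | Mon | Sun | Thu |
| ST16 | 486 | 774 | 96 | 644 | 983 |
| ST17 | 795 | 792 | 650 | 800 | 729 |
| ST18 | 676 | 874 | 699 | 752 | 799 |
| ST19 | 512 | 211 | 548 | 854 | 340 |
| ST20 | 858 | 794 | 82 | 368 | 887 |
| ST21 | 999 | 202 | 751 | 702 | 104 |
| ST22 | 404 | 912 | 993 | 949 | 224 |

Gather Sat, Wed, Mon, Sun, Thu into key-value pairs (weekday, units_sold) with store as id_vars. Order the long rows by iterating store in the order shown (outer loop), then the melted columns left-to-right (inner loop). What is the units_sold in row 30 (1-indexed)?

35 rows total (7 × 5). Row 30: index ⌊(30-1)/5⌋ = 5 into store → ST21; (30-1) mod 5 = 4 into the melted columns → Thu.
So row 30 is (ST21, Thu, 104); units_sold = 104.

104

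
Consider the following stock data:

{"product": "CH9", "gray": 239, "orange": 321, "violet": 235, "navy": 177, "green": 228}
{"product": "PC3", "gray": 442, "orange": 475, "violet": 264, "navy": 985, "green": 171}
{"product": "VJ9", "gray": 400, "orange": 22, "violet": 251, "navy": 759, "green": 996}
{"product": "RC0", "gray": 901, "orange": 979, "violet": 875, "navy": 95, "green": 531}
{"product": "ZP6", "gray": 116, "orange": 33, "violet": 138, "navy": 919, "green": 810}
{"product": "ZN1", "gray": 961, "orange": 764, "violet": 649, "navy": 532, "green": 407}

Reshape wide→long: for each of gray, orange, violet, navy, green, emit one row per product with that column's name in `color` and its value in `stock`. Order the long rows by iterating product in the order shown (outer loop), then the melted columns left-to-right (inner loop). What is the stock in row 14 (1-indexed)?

759

30 rows total (6 × 5). Row 14: index ⌊(14-1)/5⌋ = 2 into product → VJ9; (14-1) mod 5 = 3 into the melted columns → navy.
So row 14 is (VJ9, navy, 759); stock = 759.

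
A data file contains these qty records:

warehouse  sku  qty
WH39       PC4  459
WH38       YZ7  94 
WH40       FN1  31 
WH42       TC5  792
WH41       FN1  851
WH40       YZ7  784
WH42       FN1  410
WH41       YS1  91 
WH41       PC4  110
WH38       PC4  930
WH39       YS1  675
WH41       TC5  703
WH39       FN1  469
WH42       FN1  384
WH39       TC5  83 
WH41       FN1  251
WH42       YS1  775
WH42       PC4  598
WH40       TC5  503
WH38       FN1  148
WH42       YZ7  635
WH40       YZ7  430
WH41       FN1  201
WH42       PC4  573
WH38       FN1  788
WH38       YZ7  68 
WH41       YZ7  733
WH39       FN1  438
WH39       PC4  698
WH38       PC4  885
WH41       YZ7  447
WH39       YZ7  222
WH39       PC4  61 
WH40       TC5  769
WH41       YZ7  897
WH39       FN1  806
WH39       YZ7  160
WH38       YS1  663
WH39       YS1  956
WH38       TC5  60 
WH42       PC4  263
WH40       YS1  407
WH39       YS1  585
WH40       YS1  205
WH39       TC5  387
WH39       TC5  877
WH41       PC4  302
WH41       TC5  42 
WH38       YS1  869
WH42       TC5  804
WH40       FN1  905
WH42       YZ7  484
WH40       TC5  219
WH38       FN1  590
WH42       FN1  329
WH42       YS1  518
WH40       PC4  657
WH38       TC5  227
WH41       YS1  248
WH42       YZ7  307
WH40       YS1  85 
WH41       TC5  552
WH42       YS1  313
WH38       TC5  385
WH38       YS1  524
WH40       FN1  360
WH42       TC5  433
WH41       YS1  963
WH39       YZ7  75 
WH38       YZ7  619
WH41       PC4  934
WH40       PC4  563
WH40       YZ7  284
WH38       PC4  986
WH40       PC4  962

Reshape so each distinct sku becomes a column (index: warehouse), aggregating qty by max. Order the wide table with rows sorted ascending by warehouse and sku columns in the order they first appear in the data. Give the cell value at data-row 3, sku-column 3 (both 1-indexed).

With rows sorted ascending by warehouse, row 3 is warehouse=WH40. sku columns in first-appearance order: PC4, YZ7, FN1, TC5, YS1; column 3 is FN1.
Long rows with warehouse=WH40, sku=FN1: max(31, 905, 360) = 905.

905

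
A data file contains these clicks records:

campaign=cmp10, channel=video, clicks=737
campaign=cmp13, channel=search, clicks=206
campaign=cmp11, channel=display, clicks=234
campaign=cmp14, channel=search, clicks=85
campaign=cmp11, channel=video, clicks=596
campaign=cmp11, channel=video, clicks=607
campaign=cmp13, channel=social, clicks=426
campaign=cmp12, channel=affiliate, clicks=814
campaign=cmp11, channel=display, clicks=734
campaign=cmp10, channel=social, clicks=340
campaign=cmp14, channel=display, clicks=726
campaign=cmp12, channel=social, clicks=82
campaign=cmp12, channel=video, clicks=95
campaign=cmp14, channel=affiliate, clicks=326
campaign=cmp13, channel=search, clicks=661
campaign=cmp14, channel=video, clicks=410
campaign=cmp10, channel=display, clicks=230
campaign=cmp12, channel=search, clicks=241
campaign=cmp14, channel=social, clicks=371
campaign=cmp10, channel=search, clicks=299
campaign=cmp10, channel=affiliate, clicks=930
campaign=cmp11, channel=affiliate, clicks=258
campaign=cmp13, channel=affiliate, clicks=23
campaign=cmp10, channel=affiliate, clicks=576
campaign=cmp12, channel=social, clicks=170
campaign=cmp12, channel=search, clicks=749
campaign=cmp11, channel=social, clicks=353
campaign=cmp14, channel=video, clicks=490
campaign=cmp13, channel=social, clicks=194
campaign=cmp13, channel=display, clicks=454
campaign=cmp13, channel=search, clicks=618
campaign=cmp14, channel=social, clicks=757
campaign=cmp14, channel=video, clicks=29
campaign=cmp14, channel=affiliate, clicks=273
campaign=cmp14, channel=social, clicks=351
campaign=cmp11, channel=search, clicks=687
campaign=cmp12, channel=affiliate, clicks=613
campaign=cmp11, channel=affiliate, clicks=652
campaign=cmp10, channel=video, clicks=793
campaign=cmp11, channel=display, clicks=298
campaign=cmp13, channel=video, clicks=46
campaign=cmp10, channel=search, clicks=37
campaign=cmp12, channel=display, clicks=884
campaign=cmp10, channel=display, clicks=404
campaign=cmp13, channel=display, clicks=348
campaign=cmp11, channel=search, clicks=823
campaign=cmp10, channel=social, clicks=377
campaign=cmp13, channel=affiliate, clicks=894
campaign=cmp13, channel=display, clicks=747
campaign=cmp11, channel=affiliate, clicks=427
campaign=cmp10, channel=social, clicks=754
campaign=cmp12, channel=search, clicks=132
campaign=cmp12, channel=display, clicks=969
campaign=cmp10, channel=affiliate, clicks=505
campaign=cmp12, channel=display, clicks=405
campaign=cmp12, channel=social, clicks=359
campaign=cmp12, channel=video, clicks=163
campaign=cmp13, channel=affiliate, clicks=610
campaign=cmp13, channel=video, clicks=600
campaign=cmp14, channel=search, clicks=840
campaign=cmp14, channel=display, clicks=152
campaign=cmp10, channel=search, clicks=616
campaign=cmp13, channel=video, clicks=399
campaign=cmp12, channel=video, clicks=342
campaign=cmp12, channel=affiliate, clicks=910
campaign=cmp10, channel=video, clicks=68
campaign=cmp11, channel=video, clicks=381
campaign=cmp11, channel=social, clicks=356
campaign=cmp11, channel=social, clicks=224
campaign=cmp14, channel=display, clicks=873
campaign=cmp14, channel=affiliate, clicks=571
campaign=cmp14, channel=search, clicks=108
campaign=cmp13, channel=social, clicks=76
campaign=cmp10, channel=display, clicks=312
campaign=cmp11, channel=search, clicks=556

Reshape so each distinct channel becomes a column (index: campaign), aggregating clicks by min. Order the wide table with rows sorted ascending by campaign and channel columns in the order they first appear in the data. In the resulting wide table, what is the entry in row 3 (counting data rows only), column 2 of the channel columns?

132

With rows sorted ascending by campaign, row 3 is campaign=cmp12. channel columns in first-appearance order: video, search, display, social, affiliate; column 2 is search.
Long rows with campaign=cmp12, channel=search: min(241, 749, 132) = 132.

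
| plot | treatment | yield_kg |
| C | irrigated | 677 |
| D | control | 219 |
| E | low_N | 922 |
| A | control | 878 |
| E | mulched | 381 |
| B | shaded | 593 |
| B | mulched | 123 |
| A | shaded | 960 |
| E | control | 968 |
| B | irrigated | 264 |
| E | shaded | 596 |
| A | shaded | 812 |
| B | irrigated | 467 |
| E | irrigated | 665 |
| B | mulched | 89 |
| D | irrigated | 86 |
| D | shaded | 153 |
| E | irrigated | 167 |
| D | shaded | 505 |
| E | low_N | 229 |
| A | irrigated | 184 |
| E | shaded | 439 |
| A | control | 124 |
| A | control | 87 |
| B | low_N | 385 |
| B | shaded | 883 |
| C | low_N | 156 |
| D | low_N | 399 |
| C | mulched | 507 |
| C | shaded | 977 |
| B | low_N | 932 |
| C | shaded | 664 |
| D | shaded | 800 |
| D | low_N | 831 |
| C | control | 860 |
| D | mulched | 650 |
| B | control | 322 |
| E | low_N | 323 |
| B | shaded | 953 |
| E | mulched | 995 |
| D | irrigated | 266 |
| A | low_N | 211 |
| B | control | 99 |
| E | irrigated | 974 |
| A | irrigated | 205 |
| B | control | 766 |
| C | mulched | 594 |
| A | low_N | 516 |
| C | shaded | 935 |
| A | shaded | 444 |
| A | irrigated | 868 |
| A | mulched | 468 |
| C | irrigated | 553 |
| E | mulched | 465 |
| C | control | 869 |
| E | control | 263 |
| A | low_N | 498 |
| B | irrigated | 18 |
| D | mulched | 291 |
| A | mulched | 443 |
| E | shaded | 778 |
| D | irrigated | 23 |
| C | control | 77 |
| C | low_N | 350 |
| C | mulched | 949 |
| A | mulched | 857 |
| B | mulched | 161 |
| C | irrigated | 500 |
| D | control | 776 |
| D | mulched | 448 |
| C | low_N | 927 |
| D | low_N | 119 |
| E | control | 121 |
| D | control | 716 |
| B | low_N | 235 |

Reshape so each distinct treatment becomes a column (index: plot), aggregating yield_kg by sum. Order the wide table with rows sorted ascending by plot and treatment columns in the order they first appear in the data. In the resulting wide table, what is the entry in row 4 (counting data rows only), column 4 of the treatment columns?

With rows sorted ascending by plot, row 4 is plot=D. treatment columns in first-appearance order: irrigated, control, low_N, mulched, shaded; column 4 is mulched.
Long rows with plot=D, treatment=mulched: 650 + 291 + 448 = 1389.

1389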